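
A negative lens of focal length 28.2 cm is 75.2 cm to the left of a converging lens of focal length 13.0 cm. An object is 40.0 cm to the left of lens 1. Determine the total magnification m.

f₁ = −28.2 cm (diverging).
Lens 1: 1/d_i1 = 1/(-28.2) − 1/(40.0) = -0.06046, so d_i1 = -16.54 cm; m₁ = −d_i1/d_o1 = +0.4135.
d_o2 = 75.2 − (-16.54) = 91.74 cm.
Lens 2: 1/d_i2 = 1/(13.0) − 1/(91.74) = 0.06602, so d_i2 = 15.15 cm; m₂ = −d_i2/d_o2 = -0.1651.
m = m₁·m₂ = (+0.4135)(-0.1651) = -0.0683.

m = -0.0683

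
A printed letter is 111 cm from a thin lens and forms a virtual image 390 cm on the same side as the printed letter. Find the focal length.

Virtual image ⇒ d_i = −390 cm.
1/f = 1/d_o + 1/d_i = 1/(111) + 1/(-390) = 0.006445, so f = 155 cm.
Since f is positive, the thin lens is converging.

f = 155 cm (converging)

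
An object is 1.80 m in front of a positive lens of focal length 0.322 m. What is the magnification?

m = -0.218

1/d_i = 1/f − 1/d_o = 1/(0.3220) − 1/(1.80) = 2.550, so d_i = 0.3922 m.
m = −d_i/d_o = −(0.3922)/(1.80) = -0.218.
The image is real, inverted and reduced, on the far side of the lens.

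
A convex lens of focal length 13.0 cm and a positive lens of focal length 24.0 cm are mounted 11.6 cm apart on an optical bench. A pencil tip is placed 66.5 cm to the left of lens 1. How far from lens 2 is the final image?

Lens 1: 1/d_i1 = 1/f₁ − 1/d_o1 = 1/(13.0) − 1/(66.5) = 0.06189, so d_i1 = 16.16 cm.
The intermediate image is 16.16 cm to the right of lens 1, which lies 4.560 cm to the right of lens 2 — a virtual object — so d_o2 = −4.560 cm.
Lens 2: 1/d_i2 = 1/f₂ − 1/d_o2 = 1/(24.0) − 1/(-4.560) = 0.2610, so d_i2 = 3.83 cm.
The final image is real, 3.83 cm to the right of lens 2 (overall magnification ≈ -0.20).

3.83 cm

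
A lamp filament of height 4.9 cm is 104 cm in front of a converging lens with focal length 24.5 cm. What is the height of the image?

1/d_i = 1/f − 1/d_o = 1/(24.50) − 1/(104) = 0.03120, so d_i = 32.05 cm.
m = −d_i/d_o = -0.3082.
|h_i| = |m|·h_o = 0.3082 × 4.9 = 1.51 cm. The image is real, inverted and reduced, on the far side of the lens.

1.51 cm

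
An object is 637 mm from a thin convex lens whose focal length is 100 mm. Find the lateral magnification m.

1/d_i = 1/f − 1/d_o = 1/(100.0) − 1/(637) = 0.008430, so d_i = 118.6 mm.
m = −d_i/d_o = −(118.6)/(637) = -0.186.
The image is real, inverted and reduced, on the far side of the lens.

m = -0.186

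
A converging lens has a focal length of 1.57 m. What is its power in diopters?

P = 1/f = 1/(1.57 m) = +0.637 D.

P = +0.637 D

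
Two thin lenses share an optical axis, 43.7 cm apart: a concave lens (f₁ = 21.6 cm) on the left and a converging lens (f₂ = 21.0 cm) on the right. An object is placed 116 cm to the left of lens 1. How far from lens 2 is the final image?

Lens 1 is diverging, so f₁ = −21.6 cm.
Lens 1: 1/d_i1 = 1/f₁ − 1/d_o1 = 1/(-21.6) − 1/(116) = -0.05492, so d_i1 = -18.21 cm.
The intermediate image is 18.21 cm to the left of lens 1 (virtual), which is 43.7 − (-18.21) = 61.91 cm to the left of lens 2, so d_o2 = +61.91 cm.
Lens 2: 1/d_i2 = 1/f₂ − 1/d_o2 = 1/(21.0) − 1/(61.91) = 0.03147, so d_i2 = 31.8 cm.
The final image is real, 31.8 cm to the right of lens 2 (overall magnification ≈ -0.081).

31.8 cm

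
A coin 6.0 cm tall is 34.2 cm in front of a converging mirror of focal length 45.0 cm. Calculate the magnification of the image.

m = +4.17

1/d_i = 1/f − 1/d_o = 1/(45.00) − 1/(34.2) = -0.007018, so d_i = -142.5 cm.
m = −d_i/d_o = −(-142.5)/(34.2) = +4.17.
The image is virtual, upright and enlarged, behind the mirror.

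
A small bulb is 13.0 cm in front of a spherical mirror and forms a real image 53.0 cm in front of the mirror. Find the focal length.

Real image ⇒ d_i = +53.0 cm.
1/f = 1/d_o + 1/d_i = 1/(13.0) + 1/(53.0) = 0.09579, so f = 10.4 cm.
Since f is positive, the spherical mirror is concave.

f = 10.4 cm (concave)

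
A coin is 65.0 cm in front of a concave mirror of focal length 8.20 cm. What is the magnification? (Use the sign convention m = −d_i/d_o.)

m = -0.144

1/d_i = 1/f − 1/d_o = 1/(8.200) − 1/(65.0) = 0.1066, so d_i = 9.384 cm.
m = −d_i/d_o = −(9.384)/(65.0) = -0.144.
The image is real, inverted and reduced, in front of the mirror.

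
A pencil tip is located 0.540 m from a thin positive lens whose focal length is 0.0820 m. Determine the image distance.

Thin-lens equation: 1/v = 1/f − 1/u = 1/(0.08200) − 1/(0.540) = 12.20 − 1.852 = 10.34, so v = 0.0967 m.
The image is real, inverted and reduced, on the far side of the lens.

0.0967 m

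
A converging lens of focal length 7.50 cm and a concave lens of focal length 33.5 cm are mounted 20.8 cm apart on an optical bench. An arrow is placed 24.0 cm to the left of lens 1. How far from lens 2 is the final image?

7.64 cm

Lens 1: 1/d_i1 = 1/f₁ − 1/d_o1 = 1/(7.50) − 1/(24.0) = 0.09167, so d_i1 = 10.91 cm.
The intermediate image is 10.91 cm to the right of lens 1, which is 20.8 − (10.91) = 9.890 cm to the left of lens 2, so d_o2 = +9.890 cm.
Lens 2 is diverging, so f₂ = −33.5 cm.
Lens 2: 1/d_i2 = 1/f₂ − 1/d_o2 = 1/(-33.5) − 1/(9.890) = -0.1310, so d_i2 = -7.64 cm.
The final image is virtual, 7.64 cm to the left of lens 2 (overall magnification ≈ -0.35).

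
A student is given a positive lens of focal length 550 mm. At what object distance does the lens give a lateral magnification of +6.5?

m = −d_i/d_o ⇒ d_i = −m·d_o.
1/f = 1/d_o + 1/d_i = 1/d_o − 1/(m·d_o) = (1 − 1/m)/d_o, so d_o = f(1 − 1/m) = (550.0)(1 − 1/(+6.5)) = 465 mm.

465 mm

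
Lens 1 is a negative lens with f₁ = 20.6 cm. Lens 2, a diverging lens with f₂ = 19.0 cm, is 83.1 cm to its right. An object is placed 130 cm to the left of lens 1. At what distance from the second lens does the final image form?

16.0 cm

Lens 1 is diverging, so f₁ = −20.6 cm.
Lens 1: 1/d_i1 = 1/f₁ − 1/d_o1 = 1/(-20.6) − 1/(130) = -0.05624, so d_i1 = -17.78 cm.
The intermediate image is 17.78 cm to the left of lens 1 (virtual), which is 83.1 − (-17.78) = 100.9 cm to the left of lens 2, so d_o2 = +100.9 cm.
Lens 2 is diverging, so f₂ = −19.0 cm.
Lens 2: 1/d_i2 = 1/f₂ − 1/d_o2 = 1/(-19.0) − 1/(100.9) = -0.06254, so d_i2 = -16.0 cm.
The final image is virtual, 16.0 cm to the left of lens 2 (overall magnification ≈ 0.022).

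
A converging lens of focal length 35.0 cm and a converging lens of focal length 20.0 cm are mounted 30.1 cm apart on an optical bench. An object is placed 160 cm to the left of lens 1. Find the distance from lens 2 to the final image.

Lens 1: 1/d_i1 = 1/f₁ − 1/d_o1 = 1/(35.0) − 1/(160) = 0.02232, so d_i1 = 44.80 cm.
The intermediate image is 44.80 cm to the right of lens 1, which lies 14.70 cm to the right of lens 2 — a virtual object — so d_o2 = −14.70 cm.
Lens 2: 1/d_i2 = 1/f₂ − 1/d_o2 = 1/(20.0) − 1/(-14.70) = 0.1180, so d_i2 = 8.47 cm.
The final image is real, 8.47 cm to the right of lens 2 (overall magnification ≈ -0.16).

8.47 cm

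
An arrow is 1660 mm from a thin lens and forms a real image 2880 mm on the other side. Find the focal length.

f = 1050 mm (converging)

Real image ⇒ d_i = +2880 mm.
1/f = 1/d_o + 1/d_i = 1/(1660) + 1/(2880) = 0.0009496, so f = 1050 mm.
Since f is positive, the thin lens is converging.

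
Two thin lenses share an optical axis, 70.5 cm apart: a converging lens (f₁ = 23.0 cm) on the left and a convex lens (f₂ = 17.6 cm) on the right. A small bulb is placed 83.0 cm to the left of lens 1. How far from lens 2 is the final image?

Lens 1: 1/d_i1 = 1/f₁ − 1/d_o1 = 1/(23.0) − 1/(83.0) = 0.03143, so d_i1 = 31.82 cm.
The intermediate image is 31.82 cm to the right of lens 1, which is 70.5 − (31.82) = 38.68 cm to the left of lens 2, so d_o2 = +38.68 cm.
Lens 2: 1/d_i2 = 1/f₂ − 1/d_o2 = 1/(17.6) − 1/(38.68) = 0.03097, so d_i2 = 32.3 cm.
The final image is real, 32.3 cm to the right of lens 2 (overall magnification ≈ 0.32).

32.3 cm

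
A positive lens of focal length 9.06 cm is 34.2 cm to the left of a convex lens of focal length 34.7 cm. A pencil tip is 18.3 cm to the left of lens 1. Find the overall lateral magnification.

Lens 1: 1/d_i1 = 1/(9.06) − 1/(18.3) = 0.05573, so d_i1 = 17.94 cm; m₁ = −d_i1/d_o1 = -0.9803.
d_o2 = 34.2 − (17.94) = 16.26 cm.
Lens 2: 1/d_i2 = 1/(34.7) − 1/(16.26) = -0.03268, so d_i2 = -30.60 cm; m₂ = −d_i2/d_o2 = +1.882.
m = m₁·m₂ = (-0.9803)(+1.882) = -1.84.

m = -1.84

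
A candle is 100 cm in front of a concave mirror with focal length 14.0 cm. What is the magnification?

1/d_i = 1/f − 1/d_o = 1/(14.00) − 1/(100) = 0.06143, so d_i = 16.28 cm.
m = −d_i/d_o = −(16.28)/(100) = -0.163.
The image is real, inverted and reduced, in front of the mirror.

m = -0.163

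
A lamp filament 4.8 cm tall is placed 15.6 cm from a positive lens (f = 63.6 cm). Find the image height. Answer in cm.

1/d_i = 1/f − 1/d_o = 1/(63.60) − 1/(15.6) = -0.04838, so d_i = -20.67 cm.
m = −d_i/d_o = +1.325.
|h_i| = |m|·h_o = 1.325 × 4.8 = 6.36 cm. The image is virtual, upright and enlarged, on the same side as the object.

6.36 cm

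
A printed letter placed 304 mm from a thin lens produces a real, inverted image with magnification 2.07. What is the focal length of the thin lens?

f = 205 mm (converging)

m = −d_i/d_o ⇒ d_i = −m·d_o = −(-2.07)·(304) = 629.3 mm.
1/f = 1/d_o + 1/d_i = 1/(304) + 1/(629.3) = 0.004879, so f = 205 mm.
Since f is positive, the thin lens is converging.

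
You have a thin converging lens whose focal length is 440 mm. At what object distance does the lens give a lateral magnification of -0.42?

1490 mm

m = −d_i/d_o ⇒ d_i = −m·d_o.
1/f = 1/d_o + 1/d_i = 1/d_o − 1/(m·d_o) = (1 − 1/m)/d_o, so d_o = f(1 − 1/m) = (440.0)(1 − 1/(-0.42)) = 1490 mm.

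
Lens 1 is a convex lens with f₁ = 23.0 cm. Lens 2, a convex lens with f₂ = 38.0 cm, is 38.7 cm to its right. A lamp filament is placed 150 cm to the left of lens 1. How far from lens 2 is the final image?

16.6 cm

Lens 1: 1/d_i1 = 1/f₁ − 1/d_o1 = 1/(23.0) − 1/(150) = 0.03681, so d_i1 = 27.17 cm.
The intermediate image is 27.17 cm to the right of lens 1, which is 38.7 − (27.17) = 11.53 cm to the left of lens 2, so d_o2 = +11.53 cm.
Lens 2: 1/d_i2 = 1/f₂ − 1/d_o2 = 1/(38.0) − 1/(11.53) = -0.06041, so d_i2 = -16.6 cm.
The final image is virtual, 16.6 cm to the left of lens 2 (overall magnification ≈ -0.26).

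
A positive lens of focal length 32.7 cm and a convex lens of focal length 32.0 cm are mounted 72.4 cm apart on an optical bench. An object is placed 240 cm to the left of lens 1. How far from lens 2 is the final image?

435 cm

Lens 1: 1/d_i1 = 1/f₁ − 1/d_o1 = 1/(32.7) − 1/(240) = 0.02641, so d_i1 = 37.86 cm.
The intermediate image is 37.86 cm to the right of lens 1, which is 72.4 − (37.86) = 34.54 cm to the left of lens 2, so d_o2 = +34.54 cm.
Lens 2: 1/d_i2 = 1/f₂ − 1/d_o2 = 1/(32.0) − 1/(34.54) = 0.002298, so d_i2 = 435 cm.
The final image is real, 435 cm to the right of lens 2 (overall magnification ≈ 2.0).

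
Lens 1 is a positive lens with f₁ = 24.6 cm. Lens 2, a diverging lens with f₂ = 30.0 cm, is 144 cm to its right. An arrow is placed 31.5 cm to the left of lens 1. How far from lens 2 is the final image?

Lens 1: 1/d_i1 = 1/f₁ − 1/d_o1 = 1/(24.6) − 1/(31.5) = 0.008904, so d_i1 = 112.3 cm.
The intermediate image is 112.3 cm to the right of lens 1, which is 144 − (112.3) = 31.70 cm to the left of lens 2, so d_o2 = +31.70 cm.
Lens 2 is diverging, so f₂ = −30.0 cm.
Lens 2: 1/d_i2 = 1/f₂ − 1/d_o2 = 1/(-30.0) − 1/(31.70) = -0.06488, so d_i2 = -15.4 cm.
The final image is virtual, 15.4 cm to the left of lens 2 (overall magnification ≈ -1.7).

15.4 cm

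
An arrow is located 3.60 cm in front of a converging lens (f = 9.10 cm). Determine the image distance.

Lens equation: 1/s_i = 1/f − 1/s_o = 1/(9.100) − 1/(3.60) = 0.1099 − 0.2778 = -0.1679, so s_i = -5.96 cm.
The image is virtual, upright and enlarged, on the same side as the object.

5.96 cm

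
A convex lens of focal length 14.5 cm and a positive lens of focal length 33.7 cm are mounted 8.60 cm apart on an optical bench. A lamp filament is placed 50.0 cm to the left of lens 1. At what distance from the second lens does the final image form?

8.75 cm

Lens 1: 1/d_i1 = 1/f₁ − 1/d_o1 = 1/(14.5) − 1/(50.0) = 0.04897, so d_i1 = 20.42 cm.
The intermediate image is 20.42 cm to the right of lens 1, which lies 11.82 cm to the right of lens 2 — a virtual object — so d_o2 = −11.82 cm.
Lens 2: 1/d_i2 = 1/f₂ − 1/d_o2 = 1/(33.7) − 1/(-11.82) = 0.1143, so d_i2 = 8.75 cm.
The final image is real, 8.75 cm to the right of lens 2 (overall magnification ≈ -0.30).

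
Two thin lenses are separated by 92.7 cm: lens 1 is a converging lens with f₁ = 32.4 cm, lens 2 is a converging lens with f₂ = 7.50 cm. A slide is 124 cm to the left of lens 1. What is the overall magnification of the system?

m = +0.0642

Lens 1: 1/d_i1 = 1/(32.4) − 1/(124) = 0.02280, so d_i1 = 43.86 cm; m₁ = −d_i1/d_o1 = -0.3537.
d_o2 = 92.7 − (43.86) = 48.84 cm.
Lens 2: 1/d_i2 = 1/(7.50) − 1/(48.84) = 0.1129, so d_i2 = 8.861 cm; m₂ = −d_i2/d_o2 = -0.1814.
m = m₁·m₂ = (-0.3537)(-0.1814) = +0.0642.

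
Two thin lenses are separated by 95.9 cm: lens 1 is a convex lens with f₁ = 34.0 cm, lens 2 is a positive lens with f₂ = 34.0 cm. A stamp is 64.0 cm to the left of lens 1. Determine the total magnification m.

Lens 1: 1/d_i1 = 1/(34.0) − 1/(64.0) = 0.01379, so d_i1 = 72.53 cm; m₁ = −d_i1/d_o1 = -1.133.
d_o2 = 95.9 − (72.53) = 23.37 cm.
Lens 2: 1/d_i2 = 1/(34.0) − 1/(23.37) = -0.01338, so d_i2 = -74.75 cm; m₂ = −d_i2/d_o2 = +3.198.
m = m₁·m₂ = (-1.133)(+3.198) = -3.62.

m = -3.62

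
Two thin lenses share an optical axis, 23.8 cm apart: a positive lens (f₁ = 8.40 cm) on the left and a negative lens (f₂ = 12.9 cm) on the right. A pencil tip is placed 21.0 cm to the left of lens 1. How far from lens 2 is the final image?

5.57 cm

Lens 1: 1/d_i1 = 1/f₁ − 1/d_o1 = 1/(8.40) − 1/(21.0) = 0.07143, so d_i1 = 14.00 cm.
The intermediate image is 14.00 cm to the right of lens 1, which is 23.8 − (14.00) = 9.800 cm to the left of lens 2, so d_o2 = +9.800 cm.
Lens 2 is diverging, so f₂ = −12.9 cm.
Lens 2: 1/d_i2 = 1/f₂ − 1/d_o2 = 1/(-12.9) − 1/(9.800) = -0.1796, so d_i2 = -5.57 cm.
The final image is virtual, 5.57 cm to the left of lens 2 (overall magnification ≈ -0.38).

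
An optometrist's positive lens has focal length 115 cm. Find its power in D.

f = 115 cm = 1.15 m.
P = 1/f = 1/(1.15 m) = +0.870 D.

P = +0.870 D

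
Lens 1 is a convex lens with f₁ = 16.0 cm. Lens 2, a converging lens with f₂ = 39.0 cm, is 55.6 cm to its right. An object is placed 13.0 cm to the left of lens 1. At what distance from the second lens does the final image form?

Lens 1: 1/d_i1 = 1/f₁ − 1/d_o1 = 1/(16.0) − 1/(13.0) = -0.01442, so d_i1 = -69.33 cm.
The intermediate image is 69.33 cm to the left of lens 1 (virtual), which is 55.6 − (-69.33) = 124.9 cm to the left of lens 2, so d_o2 = +124.9 cm.
Lens 2: 1/d_i2 = 1/f₂ − 1/d_o2 = 1/(39.0) − 1/(124.9) = 0.01763, so d_i2 = 56.7 cm.
The final image is real, 56.7 cm to the right of lens 2 (overall magnification ≈ -2.4).

56.7 cm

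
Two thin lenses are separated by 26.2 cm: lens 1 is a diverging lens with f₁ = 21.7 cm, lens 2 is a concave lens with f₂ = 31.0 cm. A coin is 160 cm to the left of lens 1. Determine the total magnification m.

f₁ = −21.7 cm (diverging).
Lens 1: 1/d_i1 = 1/(-21.7) − 1/(160) = -0.05233, so d_i1 = -19.11 cm; m₁ = −d_i1/d_o1 = +0.1194.
d_o2 = 26.2 − (-19.11) = 45.31 cm.
f₂ = −31.0 cm (diverging).
Lens 2: 1/d_i2 = 1/(-31.0) − 1/(45.31) = -0.05433, so d_i2 = -18.41 cm; m₂ = −d_i2/d_o2 = +0.4062.
m = m₁·m₂ = (+0.1194)(+0.4062) = +0.0485.

m = +0.0485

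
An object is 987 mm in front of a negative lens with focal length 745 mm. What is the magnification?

m = +0.430

For a negative lens, f = -745 mm.
1/d_i = 1/f − 1/d_o = 1/(-745.0) − 1/(987) = -0.002355, so d_i = -424.5 mm.
m = −d_i/d_o = −(-424.5)/(987) = +0.430.
The image is virtual, upright and reduced, on the same side as the object.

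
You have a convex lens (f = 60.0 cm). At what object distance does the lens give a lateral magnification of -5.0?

72.0 cm

m = −d_i/d_o ⇒ d_i = −m·d_o.
1/f = 1/d_o + 1/d_i = 1/d_o − 1/(m·d_o) = (1 − 1/m)/d_o, so d_o = f(1 − 1/m) = (60.00)(1 − 1/(-5.0)) = 72.0 cm.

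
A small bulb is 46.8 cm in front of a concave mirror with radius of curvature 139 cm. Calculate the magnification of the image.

m = +3.06

f = R/2 = 139/2 = 69.50 cm.
1/d_i = 1/f − 1/d_o = 1/(69.50) − 1/(46.8) = -0.006979, so d_i = -143.3 cm.
m = −d_i/d_o = −(-143.3)/(46.8) = +3.06.
The image is virtual, upright and enlarged, behind the mirror.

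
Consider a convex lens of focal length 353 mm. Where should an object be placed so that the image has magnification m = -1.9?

m = −d_i/d_o ⇒ d_i = −m·d_o.
1/f = 1/d_o + 1/d_i = 1/d_o − 1/(m·d_o) = (1 − 1/m)/d_o, so d_o = f(1 − 1/m) = (353.0)(1 − 1/(-1.9)) = 539 mm.

539 mm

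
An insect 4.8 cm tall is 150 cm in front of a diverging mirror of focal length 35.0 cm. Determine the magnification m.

For a diverging mirror, f = -35.0 cm.
1/d_i = 1/f − 1/d_o = 1/(-35.00) − 1/(150) = -0.03524, so d_i = -28.38 cm.
m = −d_i/d_o = −(-28.38)/(150) = +0.189.
The image is virtual, upright and reduced, behind the mirror.

m = +0.189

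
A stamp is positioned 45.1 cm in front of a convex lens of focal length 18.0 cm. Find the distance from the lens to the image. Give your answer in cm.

30.0 cm

Lens equation: 1/s_i = 1/f − 1/s_o = 1/(18.00) − 1/(45.1) = 0.05556 − 0.02217 = 0.03338, so s_i = 30.0 cm.
The image is real, inverted and reduced, on the far side of the lens.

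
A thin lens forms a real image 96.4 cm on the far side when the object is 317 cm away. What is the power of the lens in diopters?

P = +1.35 D

d_i = +96.4 cm.
1/f = 1/d_o + 1/d_i = 1/(317) + 1/(96.4) = 0.01353 cm⁻¹.
f = 73.92 cm = 0.7392 m, so P = 1/f = +1.35 D.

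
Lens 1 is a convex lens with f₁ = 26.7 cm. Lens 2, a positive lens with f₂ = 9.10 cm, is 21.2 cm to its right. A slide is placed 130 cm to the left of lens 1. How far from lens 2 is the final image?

Lens 1: 1/d_i1 = 1/f₁ − 1/d_o1 = 1/(26.7) − 1/(130) = 0.02976, so d_i1 = 33.60 cm.
The intermediate image is 33.60 cm to the right of lens 1, which lies 12.40 cm to the right of lens 2 — a virtual object — so d_o2 = −12.40 cm.
Lens 2: 1/d_i2 = 1/f₂ − 1/d_o2 = 1/(9.10) − 1/(-12.40) = 0.1905, so d_i2 = 5.25 cm.
The final image is real, 5.25 cm to the right of lens 2 (overall magnification ≈ -0.11).

5.25 cm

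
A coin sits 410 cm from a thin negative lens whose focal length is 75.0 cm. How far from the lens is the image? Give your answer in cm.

For a negative lens, f = -75.0 cm.
Thin-lens equation: 1/d_i = 1/f − 1/d_o = 1/(-75.00) − 1/(410) = -0.01333 − 0.002439 = -0.01577, so d_i = -63.4 cm.
The image is virtual, upright and reduced, on the same side as the object.

63.4 cm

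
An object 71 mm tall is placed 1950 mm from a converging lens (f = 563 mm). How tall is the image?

28.8 mm

1/d_i = 1/f − 1/d_o = 1/(563.0) − 1/(1950) = 0.001263, so d_i = 791.5 mm.
m = −d_i/d_o = -0.4059.
|h_i| = |m|·h_o = 0.4059 × 71 = 28.8 mm. The image is real, inverted and reduced, on the far side of the lens.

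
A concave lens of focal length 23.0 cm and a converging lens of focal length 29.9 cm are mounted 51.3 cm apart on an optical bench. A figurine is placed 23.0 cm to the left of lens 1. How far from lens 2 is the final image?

Lens 1 is diverging, so f₁ = −23.0 cm.
Lens 1: 1/d_i1 = 1/f₁ − 1/d_o1 = 1/(-23.0) − 1/(23.0) = -0.08696, so d_i1 = -11.50 cm.
The intermediate image is 11.50 cm to the left of lens 1 (virtual), which is 51.3 − (-11.50) = 62.80 cm to the left of lens 2, so d_o2 = +62.80 cm.
Lens 2: 1/d_i2 = 1/f₂ − 1/d_o2 = 1/(29.9) − 1/(62.80) = 0.01752, so d_i2 = 57.1 cm.
The final image is real, 57.1 cm to the right of lens 2 (overall magnification ≈ -0.45).

57.1 cm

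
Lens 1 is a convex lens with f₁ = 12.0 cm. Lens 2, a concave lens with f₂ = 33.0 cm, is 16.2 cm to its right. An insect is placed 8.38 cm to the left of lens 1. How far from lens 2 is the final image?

Lens 1: 1/d_i1 = 1/f₁ − 1/d_o1 = 1/(12.0) − 1/(8.38) = -0.03600, so d_i1 = -27.78 cm.
The intermediate image is 27.78 cm to the left of lens 1 (virtual), which is 16.2 − (-27.78) = 43.98 cm to the left of lens 2, so d_o2 = +43.98 cm.
Lens 2 is diverging, so f₂ = −33.0 cm.
Lens 2: 1/d_i2 = 1/f₂ − 1/d_o2 = 1/(-33.0) − 1/(43.98) = -0.05304, so d_i2 = -18.9 cm.
The final image is virtual, 18.9 cm to the left of lens 2 (overall magnification ≈ 1.4).

18.9 cm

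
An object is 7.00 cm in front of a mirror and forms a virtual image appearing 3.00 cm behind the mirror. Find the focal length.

f = -5.25 cm (convex)

Virtual image ⇒ d_i = −3.00 cm.
1/f = 1/d_o + 1/d_i = 1/(7.00) + 1/(-3.00) = -0.1905, so f = -5.25 cm.
Since f is negative, the mirror is convex.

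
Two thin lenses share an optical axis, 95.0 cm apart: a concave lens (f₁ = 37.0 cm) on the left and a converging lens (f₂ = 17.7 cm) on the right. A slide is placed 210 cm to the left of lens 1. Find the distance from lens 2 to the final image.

20.6 cm

Lens 1 is diverging, so f₁ = −37.0 cm.
Lens 1: 1/d_i1 = 1/f₁ − 1/d_o1 = 1/(-37.0) − 1/(210) = -0.03179, so d_i1 = -31.46 cm.
The intermediate image is 31.46 cm to the left of lens 1 (virtual), which is 95.0 − (-31.46) = 126.5 cm to the left of lens 2, so d_o2 = +126.5 cm.
Lens 2: 1/d_i2 = 1/f₂ − 1/d_o2 = 1/(17.7) − 1/(126.5) = 0.04859, so d_i2 = 20.6 cm.
The final image is real, 20.6 cm to the right of lens 2 (overall magnification ≈ -0.024).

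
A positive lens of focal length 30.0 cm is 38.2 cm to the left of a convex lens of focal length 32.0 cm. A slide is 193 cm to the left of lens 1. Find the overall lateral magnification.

Lens 1: 1/d_i1 = 1/(30.0) − 1/(193) = 0.02815, so d_i1 = 35.52 cm; m₁ = −d_i1/d_o1 = -0.1840.
d_o2 = 38.2 − (35.52) = 2.680 cm.
Lens 2: 1/d_i2 = 1/(32.0) − 1/(2.680) = -0.3419, so d_i2 = -2.925 cm; m₂ = −d_i2/d_o2 = +1.091.
m = m₁·m₂ = (-0.1840)(+1.091) = -0.201.

m = -0.201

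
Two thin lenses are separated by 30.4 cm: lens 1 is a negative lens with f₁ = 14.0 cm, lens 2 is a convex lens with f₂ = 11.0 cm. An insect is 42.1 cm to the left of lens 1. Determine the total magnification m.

f₁ = −14.0 cm (diverging).
Lens 1: 1/d_i1 = 1/(-14.0) − 1/(42.1) = -0.09518, so d_i1 = -10.51 cm; m₁ = −d_i1/d_o1 = +0.2496.
d_o2 = 30.4 − (-10.51) = 40.91 cm.
Lens 2: 1/d_i2 = 1/(11.0) − 1/(40.91) = 0.06647, so d_i2 = 15.05 cm; m₂ = −d_i2/d_o2 = -0.3678.
m = m₁·m₂ = (+0.2496)(-0.3678) = -0.0918.

m = -0.0918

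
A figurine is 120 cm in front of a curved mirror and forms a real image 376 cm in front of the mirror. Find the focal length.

f = 91.0 cm (concave)

Real image ⇒ d_i = +376 cm.
1/f = 1/d_o + 1/d_i = 1/(120) + 1/(376) = 0.01099, so f = 91.0 cm.
Since f is positive, the curved mirror is concave.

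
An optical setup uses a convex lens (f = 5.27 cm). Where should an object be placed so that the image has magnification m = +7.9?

m = −d_i/d_o ⇒ d_i = −m·d_o.
1/f = 1/d_o + 1/d_i = 1/d_o − 1/(m·d_o) = (1 − 1/m)/d_o, so d_o = f(1 − 1/m) = (5.270)(1 − 1/(+7.9)) = 4.60 cm.

4.60 cm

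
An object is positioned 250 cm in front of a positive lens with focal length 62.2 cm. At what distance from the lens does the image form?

Thin-lens equation: 1/d_i = 1/f − 1/d_o = 1/(62.20) − 1/(250) = 0.01608 − 0.004000 = 0.01208, so d_i = 82.8 cm.
The image is real, inverted and reduced, on the far side of the lens.

82.8 cm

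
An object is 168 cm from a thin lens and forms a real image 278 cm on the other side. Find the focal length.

f = 105 cm (converging)

Real image ⇒ d_i = +278 cm.
1/f = 1/d_o + 1/d_i = 1/(168) + 1/(278) = 0.009550, so f = 105 cm.
Since f is positive, the thin lens is converging.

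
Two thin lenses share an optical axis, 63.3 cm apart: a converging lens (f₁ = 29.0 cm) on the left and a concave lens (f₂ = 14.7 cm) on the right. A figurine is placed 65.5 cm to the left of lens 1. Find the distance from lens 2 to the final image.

Lens 1: 1/d_i1 = 1/f₁ − 1/d_o1 = 1/(29.0) − 1/(65.5) = 0.01922, so d_i1 = 52.04 cm.
The intermediate image is 52.04 cm to the right of lens 1, which is 63.3 − (52.04) = 11.26 cm to the left of lens 2, so d_o2 = +11.26 cm.
Lens 2 is diverging, so f₂ = −14.7 cm.
Lens 2: 1/d_i2 = 1/f₂ − 1/d_o2 = 1/(-14.7) − 1/(11.26) = -0.1568, so d_i2 = -6.38 cm.
The final image is virtual, 6.38 cm to the left of lens 2 (overall magnification ≈ -0.45).

6.38 cm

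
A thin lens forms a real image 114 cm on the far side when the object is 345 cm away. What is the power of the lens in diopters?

P = +1.17 D

d_i = +114 cm.
1/f = 1/d_o + 1/d_i = 1/(345) + 1/(114) = 0.01167 cm⁻¹.
f = 85.69 cm = 0.8569 m, so P = 1/f = +1.17 D.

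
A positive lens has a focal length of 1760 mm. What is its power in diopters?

f = 176 cm = 1.76 m.
P = 1/f = 1/(1.76 m) = +0.568 D.

P = +0.568 D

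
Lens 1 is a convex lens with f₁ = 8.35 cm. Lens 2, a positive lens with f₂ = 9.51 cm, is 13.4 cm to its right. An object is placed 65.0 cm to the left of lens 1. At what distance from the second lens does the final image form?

Lens 1: 1/d_i1 = 1/f₁ − 1/d_o1 = 1/(8.35) − 1/(65.0) = 0.1044, so d_i1 = 9.581 cm.
The intermediate image is 9.581 cm to the right of lens 1, which is 13.4 − (9.581) = 3.819 cm to the left of lens 2, so d_o2 = +3.819 cm.
Lens 2: 1/d_i2 = 1/f₂ − 1/d_o2 = 1/(9.51) − 1/(3.819) = -0.1567, so d_i2 = -6.38 cm.
The final image is virtual, 6.38 cm to the left of lens 2 (overall magnification ≈ -0.25).

6.38 cm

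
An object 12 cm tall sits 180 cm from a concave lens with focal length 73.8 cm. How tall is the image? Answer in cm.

3.49 cm

For a concave lens, f = -73.8 cm.
1/d_i = 1/f − 1/d_o = 1/(-73.80) − 1/(180) = -0.01911, so d_i = -52.34 cm.
m = −d_i/d_o = +0.2908.
|h_i| = |m|·h_o = 0.2908 × 12 = 3.49 cm. The image is virtual, upright and reduced, on the same side as the object.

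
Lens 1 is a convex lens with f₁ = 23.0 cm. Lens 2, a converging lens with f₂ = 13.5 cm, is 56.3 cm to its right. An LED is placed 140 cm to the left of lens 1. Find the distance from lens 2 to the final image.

25.4 cm

Lens 1: 1/d_i1 = 1/f₁ − 1/d_o1 = 1/(23.0) − 1/(140) = 0.03634, so d_i1 = 27.52 cm.
The intermediate image is 27.52 cm to the right of lens 1, which is 56.3 − (27.52) = 28.78 cm to the left of lens 2, so d_o2 = +28.78 cm.
Lens 2: 1/d_i2 = 1/f₂ − 1/d_o2 = 1/(13.5) − 1/(28.78) = 0.03933, so d_i2 = 25.4 cm.
The final image is real, 25.4 cm to the right of lens 2 (overall magnification ≈ 0.17).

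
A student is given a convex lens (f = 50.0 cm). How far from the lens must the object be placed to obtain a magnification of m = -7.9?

56.3 cm

m = −d_i/d_o ⇒ d_i = −m·d_o.
1/f = 1/d_o + 1/d_i = 1/d_o − 1/(m·d_o) = (1 − 1/m)/d_o, so d_o = f(1 − 1/m) = (50.00)(1 − 1/(-7.9)) = 56.3 cm.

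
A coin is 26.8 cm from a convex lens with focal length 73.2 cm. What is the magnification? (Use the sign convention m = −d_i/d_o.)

m = +1.58

1/d_i = 1/f − 1/d_o = 1/(73.20) − 1/(26.8) = -0.02365, so d_i = -42.28 cm.
m = −d_i/d_o = −(-42.28)/(26.8) = +1.58.
The image is virtual, upright and enlarged, on the same side as the object.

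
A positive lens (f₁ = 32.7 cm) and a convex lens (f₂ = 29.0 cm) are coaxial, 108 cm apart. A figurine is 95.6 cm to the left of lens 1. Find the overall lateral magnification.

m = +0.515

Lens 1: 1/d_i1 = 1/(32.7) − 1/(95.6) = 0.02012, so d_i1 = 49.70 cm; m₁ = −d_i1/d_o1 = -0.5199.
d_o2 = 108 − (49.70) = 58.30 cm.
Lens 2: 1/d_i2 = 1/(29.0) − 1/(58.30) = 0.01733, so d_i2 = 57.70 cm; m₂ = −d_i2/d_o2 = -0.9898.
m = m₁·m₂ = (-0.5199)(-0.9898) = +0.515.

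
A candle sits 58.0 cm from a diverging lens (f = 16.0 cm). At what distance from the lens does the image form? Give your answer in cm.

12.5 cm

For a diverging lens, f = -16.0 cm.
Lens equation: 1/q = 1/f − 1/p = 1/(-16.00) − 1/(58.0) = -0.06250 − 0.01724 = -0.07974, so q = -12.5 cm.
The image is virtual, upright and reduced, on the same side as the object.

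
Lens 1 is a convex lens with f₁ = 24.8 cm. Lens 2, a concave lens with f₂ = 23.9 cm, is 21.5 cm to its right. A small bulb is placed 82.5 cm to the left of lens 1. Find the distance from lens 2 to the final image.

Lens 1: 1/d_i1 = 1/f₁ − 1/d_o1 = 1/(24.8) − 1/(82.5) = 0.02820, so d_i1 = 35.46 cm.
The intermediate image is 35.46 cm to the right of lens 1, which lies 13.96 cm to the right of lens 2 — a virtual object — so d_o2 = −13.96 cm.
Lens 2 is diverging, so f₂ = −23.9 cm.
Lens 2: 1/d_i2 = 1/f₂ − 1/d_o2 = 1/(-23.9) − 1/(-13.96) = 0.02979, so d_i2 = 33.6 cm.
The final image is real, 33.6 cm to the right of lens 2 (overall magnification ≈ -1.0).

33.6 cm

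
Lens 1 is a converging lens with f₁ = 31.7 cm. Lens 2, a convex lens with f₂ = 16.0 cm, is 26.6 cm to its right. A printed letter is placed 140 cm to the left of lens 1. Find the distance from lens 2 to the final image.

7.57 cm

Lens 1: 1/d_i1 = 1/f₁ − 1/d_o1 = 1/(31.7) − 1/(140) = 0.02440, so d_i1 = 40.98 cm.
The intermediate image is 40.98 cm to the right of lens 1, which lies 14.38 cm to the right of lens 2 — a virtual object — so d_o2 = −14.38 cm.
Lens 2: 1/d_i2 = 1/f₂ − 1/d_o2 = 1/(16.0) − 1/(-14.38) = 0.1320, so d_i2 = 7.57 cm.
The final image is real, 7.57 cm to the right of lens 2 (overall magnification ≈ -0.15).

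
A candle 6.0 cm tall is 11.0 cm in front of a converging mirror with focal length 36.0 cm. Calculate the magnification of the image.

m = +1.44

1/d_i = 1/f − 1/d_o = 1/(36.00) − 1/(11.0) = -0.06313, so d_i = -15.84 cm.
m = −d_i/d_o = −(-15.84)/(11.0) = +1.44.
The image is virtual, upright and enlarged, behind the mirror.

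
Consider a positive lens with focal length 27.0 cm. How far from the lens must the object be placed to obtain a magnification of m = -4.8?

32.6 cm

m = −d_i/d_o ⇒ d_i = −m·d_o.
1/f = 1/d_o + 1/d_i = 1/d_o − 1/(m·d_o) = (1 − 1/m)/d_o, so d_o = f(1 − 1/m) = (27.00)(1 − 1/(-4.8)) = 32.6 cm.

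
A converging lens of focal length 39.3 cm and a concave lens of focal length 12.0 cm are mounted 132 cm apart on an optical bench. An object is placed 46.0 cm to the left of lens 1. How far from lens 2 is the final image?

Lens 1: 1/d_i1 = 1/f₁ − 1/d_o1 = 1/(39.3) − 1/(46.0) = 0.003706, so d_i1 = 269.8 cm.
The intermediate image is 269.8 cm to the right of lens 1, which lies 137.8 cm to the right of lens 2 — a virtual object — so d_o2 = −137.8 cm.
Lens 2 is diverging, so f₂ = −12.0 cm.
Lens 2: 1/d_i2 = 1/f₂ − 1/d_o2 = 1/(-12.0) − 1/(-137.8) = -0.07608, so d_i2 = -13.1 cm.
The final image is virtual, 13.1 cm to the left of lens 2 (overall magnification ≈ 0.56).

13.1 cm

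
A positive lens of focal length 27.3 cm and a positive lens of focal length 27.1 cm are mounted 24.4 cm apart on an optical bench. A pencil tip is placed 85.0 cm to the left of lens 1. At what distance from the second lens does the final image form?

9.99 cm

Lens 1: 1/d_i1 = 1/f₁ − 1/d_o1 = 1/(27.3) − 1/(85.0) = 0.02487, so d_i1 = 40.22 cm.
The intermediate image is 40.22 cm to the right of lens 1, which lies 15.82 cm to the right of lens 2 — a virtual object — so d_o2 = −15.82 cm.
Lens 2: 1/d_i2 = 1/f₂ − 1/d_o2 = 1/(27.1) − 1/(-15.82) = 0.1001, so d_i2 = 9.99 cm.
The final image is real, 9.99 cm to the right of lens 2 (overall magnification ≈ -0.30).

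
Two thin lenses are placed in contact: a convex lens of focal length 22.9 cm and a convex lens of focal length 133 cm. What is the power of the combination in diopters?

P = +5.12 D

P₁ = 1/f₁ = 1/(0.229 m) = +4.367 D; P₂ = 1/f₂ = 1/(1.33 m) = +0.7519 D.
For thin lenses in contact, P = P₁ + P₂ = (+4.367) + (+0.7519) = +5.12 D.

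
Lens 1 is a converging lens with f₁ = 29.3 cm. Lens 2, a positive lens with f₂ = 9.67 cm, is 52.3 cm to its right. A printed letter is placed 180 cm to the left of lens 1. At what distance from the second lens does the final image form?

21.9 cm

Lens 1: 1/d_i1 = 1/f₁ − 1/d_o1 = 1/(29.3) − 1/(180) = 0.02857, so d_i1 = 35.00 cm.
The intermediate image is 35.00 cm to the right of lens 1, which is 52.3 − (35.00) = 17.30 cm to the left of lens 2, so d_o2 = +17.30 cm.
Lens 2: 1/d_i2 = 1/f₂ − 1/d_o2 = 1/(9.67) − 1/(17.30) = 0.04561, so d_i2 = 21.9 cm.
The final image is real, 21.9 cm to the right of lens 2 (overall magnification ≈ 0.25).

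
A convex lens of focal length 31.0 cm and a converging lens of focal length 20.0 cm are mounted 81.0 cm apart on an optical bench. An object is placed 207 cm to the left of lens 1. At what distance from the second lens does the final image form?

36.3 cm

Lens 1: 1/d_i1 = 1/f₁ − 1/d_o1 = 1/(31.0) − 1/(207) = 0.02743, so d_i1 = 36.46 cm.
The intermediate image is 36.46 cm to the right of lens 1, which is 81.0 − (36.46) = 44.54 cm to the left of lens 2, so d_o2 = +44.54 cm.
Lens 2: 1/d_i2 = 1/f₂ − 1/d_o2 = 1/(20.0) − 1/(44.54) = 0.02755, so d_i2 = 36.3 cm.
The final image is real, 36.3 cm to the right of lens 2 (overall magnification ≈ 0.14).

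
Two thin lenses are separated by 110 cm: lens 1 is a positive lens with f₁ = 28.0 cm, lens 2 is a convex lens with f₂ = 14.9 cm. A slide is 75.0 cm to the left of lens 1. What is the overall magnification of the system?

Lens 1: 1/d_i1 = 1/(28.0) − 1/(75.0) = 0.02238, so d_i1 = 44.68 cm; m₁ = −d_i1/d_o1 = -0.5957.
d_o2 = 110 − (44.68) = 65.32 cm.
Lens 2: 1/d_i2 = 1/(14.9) − 1/(65.32) = 0.05180, so d_i2 = 19.30 cm; m₂ = −d_i2/d_o2 = -0.2955.
m = m₁·m₂ = (-0.5957)(-0.2955) = +0.176.

m = +0.176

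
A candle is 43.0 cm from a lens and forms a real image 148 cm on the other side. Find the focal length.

f = 33.3 cm (converging)

Real image ⇒ d_i = +148 cm.
1/f = 1/d_o + 1/d_i = 1/(43.0) + 1/(148) = 0.03001, so f = 33.3 cm.
Since f is positive, the lens is converging.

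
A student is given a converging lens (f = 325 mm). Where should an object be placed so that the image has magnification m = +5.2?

262 mm

m = −d_i/d_o ⇒ d_i = −m·d_o.
1/f = 1/d_o + 1/d_i = 1/d_o − 1/(m·d_o) = (1 − 1/m)/d_o, so d_o = f(1 − 1/m) = (325.0)(1 − 1/(+5.2)) = 262 mm.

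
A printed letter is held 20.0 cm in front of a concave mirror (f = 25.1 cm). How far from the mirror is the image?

Mirror equation: 1/v = 1/f − 1/u = 1/(25.10) − 1/(20.0) = 0.03984 − 0.05000 = -0.01016, so v = -98.4 cm.
The image is virtual, upright and enlarged, behind the mirror.

98.4 cm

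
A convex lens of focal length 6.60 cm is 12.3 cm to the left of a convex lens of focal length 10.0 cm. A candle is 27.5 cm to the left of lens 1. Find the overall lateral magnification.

Lens 1: 1/d_i1 = 1/(6.60) − 1/(27.5) = 0.1152, so d_i1 = 8.684 cm; m₁ = −d_i1/d_o1 = -0.3158.
d_o2 = 12.3 − (8.684) = 3.616 cm.
Lens 2: 1/d_i2 = 1/(10.0) − 1/(3.616) = -0.1765, so d_i2 = -5.664 cm; m₂ = −d_i2/d_o2 = +1.566.
m = m₁·m₂ = (-0.3158)(+1.566) = -0.495.

m = -0.495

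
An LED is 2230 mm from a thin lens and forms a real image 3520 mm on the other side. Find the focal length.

f = 1370 mm (converging)

Real image ⇒ d_i = +3520 mm.
1/f = 1/d_o + 1/d_i = 1/(2230) + 1/(3520) = 0.0007325, so f = 1370 mm.
Since f is positive, the thin lens is converging.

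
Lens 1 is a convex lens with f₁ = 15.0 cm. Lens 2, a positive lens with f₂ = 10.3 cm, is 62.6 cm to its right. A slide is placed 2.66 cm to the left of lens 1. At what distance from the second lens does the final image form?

Lens 1: 1/d_i1 = 1/f₁ − 1/d_o1 = 1/(15.0) − 1/(2.66) = -0.3093, so d_i1 = -3.233 cm.
The intermediate image is 3.233 cm to the left of lens 1 (virtual), which is 62.6 − (-3.233) = 65.83 cm to the left of lens 2, so d_o2 = +65.83 cm.
Lens 2: 1/d_i2 = 1/f₂ − 1/d_o2 = 1/(10.3) − 1/(65.83) = 0.08190, so d_i2 = 12.2 cm.
The final image is real, 12.2 cm to the right of lens 2 (overall magnification ≈ -0.23).

12.2 cm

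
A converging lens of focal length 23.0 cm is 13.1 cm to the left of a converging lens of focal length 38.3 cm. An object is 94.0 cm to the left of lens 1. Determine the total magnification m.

m = -0.223

Lens 1: 1/d_i1 = 1/(23.0) − 1/(94.0) = 0.03284, so d_i1 = 30.45 cm; m₁ = −d_i1/d_o1 = -0.3239.
d_o2 = 13.1 − (30.45) = -17.35 cm (virtual object).
Lens 2: 1/d_i2 = 1/(38.3) − 1/(-17.35) = 0.08375, so d_i2 = 11.94 cm; m₂ = −d_i2/d_o2 = +0.6882.
m = m₁·m₂ = (-0.3239)(+0.6882) = -0.223.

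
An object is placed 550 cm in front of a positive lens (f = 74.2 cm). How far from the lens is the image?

Lens equation: 1/s_i = 1/f − 1/s_o = 1/(74.20) − 1/(550) = 0.01348 − 0.001818 = 0.01166, so s_i = 85.8 cm.
The image is real, inverted and reduced, on the far side of the lens.

85.8 cm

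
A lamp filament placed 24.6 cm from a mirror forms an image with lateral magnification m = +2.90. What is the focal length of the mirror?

m = −d_i/d_o ⇒ d_i = −m·d_o = −(+2.90)·(24.6) = -71.34 cm.
1/f = 1/d_o + 1/d_i = 1/(24.6) + 1/(-71.34) = 0.02663, so f = 37.5 cm.
Since f is positive, the mirror is concave.

f = 37.5 cm (concave)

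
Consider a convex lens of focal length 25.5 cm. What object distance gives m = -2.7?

m = −d_i/d_o ⇒ d_i = −m·d_o.
1/f = 1/d_o + 1/d_i = 1/d_o − 1/(m·d_o) = (1 − 1/m)/d_o, so d_o = f(1 − 1/m) = (25.50)(1 − 1/(-2.7)) = 34.9 cm.

34.9 cm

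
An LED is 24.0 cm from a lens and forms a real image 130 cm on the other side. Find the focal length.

Real image ⇒ d_i = +130 cm.
1/f = 1/d_o + 1/d_i = 1/(24.0) + 1/(130) = 0.04936, so f = 20.3 cm.
Since f is positive, the lens is converging.

f = 20.3 cm (converging)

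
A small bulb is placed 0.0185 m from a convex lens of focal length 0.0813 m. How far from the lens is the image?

0.0239 m

Thin-lens equation: 1/d_i = 1/f − 1/d_o = 1/(0.08130) − 1/(0.0185) = 12.30 − 54.05 = -41.75, so d_i = -0.0239 m.
The image is virtual, upright and enlarged, on the same side as the object.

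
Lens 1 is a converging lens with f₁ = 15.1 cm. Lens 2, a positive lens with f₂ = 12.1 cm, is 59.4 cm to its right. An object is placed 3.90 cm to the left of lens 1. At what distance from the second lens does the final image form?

Lens 1: 1/d_i1 = 1/f₁ − 1/d_o1 = 1/(15.1) − 1/(3.90) = -0.1902, so d_i1 = -5.258 cm.
The intermediate image is 5.258 cm to the left of lens 1 (virtual), which is 59.4 − (-5.258) = 64.66 cm to the left of lens 2, so d_o2 = +64.66 cm.
Lens 2: 1/d_i2 = 1/f₂ − 1/d_o2 = 1/(12.1) − 1/(64.66) = 0.06718, so d_i2 = 14.9 cm.
The final image is real, 14.9 cm to the right of lens 2 (overall magnification ≈ -0.31).

14.9 cm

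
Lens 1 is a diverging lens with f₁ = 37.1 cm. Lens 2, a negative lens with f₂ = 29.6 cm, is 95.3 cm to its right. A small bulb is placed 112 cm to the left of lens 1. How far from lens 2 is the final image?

Lens 1 is diverging, so f₁ = −37.1 cm.
Lens 1: 1/d_i1 = 1/f₁ − 1/d_o1 = 1/(-37.1) − 1/(112) = -0.03588, so d_i1 = -27.87 cm.
The intermediate image is 27.87 cm to the left of lens 1 (virtual), which is 95.3 − (-27.87) = 123.2 cm to the left of lens 2, so d_o2 = +123.2 cm.
Lens 2 is diverging, so f₂ = −29.6 cm.
Lens 2: 1/d_i2 = 1/f₂ − 1/d_o2 = 1/(-29.6) − 1/(123.2) = -0.04190, so d_i2 = -23.9 cm.
The final image is virtual, 23.9 cm to the left of lens 2 (overall magnification ≈ 0.048).

23.9 cm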